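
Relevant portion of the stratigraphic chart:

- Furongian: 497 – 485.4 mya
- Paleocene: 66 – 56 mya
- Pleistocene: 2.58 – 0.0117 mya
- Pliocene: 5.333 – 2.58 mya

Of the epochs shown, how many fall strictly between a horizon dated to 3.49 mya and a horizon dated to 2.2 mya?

0

Checking each listed span, none has both start < 3.49 Ma and end > 2.2 Ma — every epoch straddles one of the two dates or lies outside them — so the count is 0.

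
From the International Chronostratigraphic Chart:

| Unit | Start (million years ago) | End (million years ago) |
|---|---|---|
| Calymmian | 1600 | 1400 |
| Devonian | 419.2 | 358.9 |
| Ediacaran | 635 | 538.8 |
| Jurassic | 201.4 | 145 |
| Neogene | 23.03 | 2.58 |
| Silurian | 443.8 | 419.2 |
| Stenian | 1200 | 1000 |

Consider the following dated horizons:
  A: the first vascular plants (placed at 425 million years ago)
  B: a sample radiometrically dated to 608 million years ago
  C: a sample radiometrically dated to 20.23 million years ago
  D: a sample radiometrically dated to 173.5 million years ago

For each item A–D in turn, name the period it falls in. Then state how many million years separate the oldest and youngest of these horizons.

Match each age against the start–end ranges in the excerpt: A = 425 Ma → Silurian (443.8–419.2); B = 608 Ma → Ediacaran (635–538.8); C = 20.23 Ma → Neogene (23.03–2.58); D = 173.5 Ma → Jurassic (201.4–145).
The largest age is 608 Ma and the smallest is 20.23 Ma; their difference is 587.77 Myr.

A — Silurian; B — Ediacaran; C — Neogene; D — Jurassic; span 587.77 million years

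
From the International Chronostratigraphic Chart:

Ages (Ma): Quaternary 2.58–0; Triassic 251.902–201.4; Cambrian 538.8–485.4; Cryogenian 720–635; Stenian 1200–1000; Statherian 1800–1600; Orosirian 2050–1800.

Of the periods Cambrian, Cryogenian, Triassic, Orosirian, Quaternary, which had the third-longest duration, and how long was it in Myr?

Cambrian, 53.4 million years

Durations: Cambrian 53.4; Cryogenian 85; Triassic 50.502; Orosirian 250; Quaternary 2.58 Myr.
Sorted longest-first: Orosirian (250), Cryogenian (85), Cambrian (53.4), Triassic (50.502), Quaternary (2.58).
The third longest is Cambrian at 53.4 Myr.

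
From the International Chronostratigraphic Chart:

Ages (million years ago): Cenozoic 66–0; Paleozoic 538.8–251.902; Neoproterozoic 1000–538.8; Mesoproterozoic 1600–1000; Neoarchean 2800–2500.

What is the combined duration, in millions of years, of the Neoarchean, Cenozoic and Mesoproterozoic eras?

966 million years

Duration is start − end for each: (2800 − 2500) + (66 − 0) + (1600 − 1000).
That is 300 + 66 + 600, which totals 966 million years.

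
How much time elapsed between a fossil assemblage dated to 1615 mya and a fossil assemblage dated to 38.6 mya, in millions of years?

1576.4 million years

1615 − 38.6 = 1576.4 million years.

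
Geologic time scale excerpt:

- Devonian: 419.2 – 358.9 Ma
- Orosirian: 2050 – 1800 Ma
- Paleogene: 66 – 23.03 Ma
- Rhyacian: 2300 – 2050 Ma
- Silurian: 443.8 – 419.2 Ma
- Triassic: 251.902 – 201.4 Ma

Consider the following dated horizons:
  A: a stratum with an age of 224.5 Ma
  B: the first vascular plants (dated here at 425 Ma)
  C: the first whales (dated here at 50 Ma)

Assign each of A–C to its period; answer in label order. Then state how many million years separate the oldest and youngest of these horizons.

A — Triassic; B — Silurian; C — Paleogene; span 375 million years

A: 224.5 Ma lies in 251.902–201.4 Ma, so Triassic.
B: 425 Ma lies in 443.8–419.2 Ma, so Silurian.
C: 50 Ma lies in 66–23.03 Ma, so Paleogene.
Oldest = 425 Ma, youngest = 50 Ma → span 375 Myr.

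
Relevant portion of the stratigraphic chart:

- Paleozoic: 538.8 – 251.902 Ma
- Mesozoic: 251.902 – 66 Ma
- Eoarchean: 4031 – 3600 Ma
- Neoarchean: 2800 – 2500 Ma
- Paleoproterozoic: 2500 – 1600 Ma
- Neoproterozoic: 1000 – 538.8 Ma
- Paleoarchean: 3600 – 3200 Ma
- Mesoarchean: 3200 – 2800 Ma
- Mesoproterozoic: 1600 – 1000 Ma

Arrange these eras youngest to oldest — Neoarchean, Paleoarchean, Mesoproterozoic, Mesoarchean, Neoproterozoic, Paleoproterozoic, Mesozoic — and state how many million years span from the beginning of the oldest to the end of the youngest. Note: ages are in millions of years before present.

From the excerpt: Neoarchean 2800–2500; Paleoarchean 3600–3200; Mesoproterozoic 1600–1000; Mesoarchean 3200–2800; Neoproterozoic 1000–538.8; Paleoproterozoic 2500–1600; Mesozoic 251.902–66 (Ma).
Larger Ma is earlier, so the oldest is Paleoarchean and the youngest is Mesozoic; youngest to oldest: Mesozoic, Neoproterozoic, Mesoproterozoic, Paleoproterozoic, Neoarchean, Mesoarchean, Paleoarchean.
Oldest start 3600 minus youngest end 66 gives 3534 Myr overall.

Mesozoic, Neoproterozoic, Mesoproterozoic, Paleoproterozoic, Neoarchean, Mesoarchean, Paleoarchean; total span 3534 Myr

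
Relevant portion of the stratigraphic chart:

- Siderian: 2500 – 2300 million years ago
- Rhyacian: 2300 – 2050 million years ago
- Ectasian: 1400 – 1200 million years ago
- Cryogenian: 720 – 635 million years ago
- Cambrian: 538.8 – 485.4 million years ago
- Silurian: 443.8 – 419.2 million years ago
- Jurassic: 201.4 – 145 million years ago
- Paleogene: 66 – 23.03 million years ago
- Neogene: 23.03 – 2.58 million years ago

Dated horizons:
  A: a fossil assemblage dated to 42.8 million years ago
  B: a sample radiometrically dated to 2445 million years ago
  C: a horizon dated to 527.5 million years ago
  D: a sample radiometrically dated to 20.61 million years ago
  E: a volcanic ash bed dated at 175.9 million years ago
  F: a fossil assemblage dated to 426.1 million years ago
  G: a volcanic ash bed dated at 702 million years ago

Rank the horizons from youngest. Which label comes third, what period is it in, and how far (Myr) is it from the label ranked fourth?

Smaller Ma means younger, so youngest first: D 20.61 < A 42.8 < E 175.9 < F 426.1 < C 527.5 < G 702 < B 2445.
Counting 3 along gives E (175.9 Ma); the excerpt puts that inside the Jurassic, 201.4–145 Ma.
Next in line is F (426.1 Ma), and 426.1 − 175.9 = 250.2 Myr.

E, in the Jurassic; 250.2 million years to F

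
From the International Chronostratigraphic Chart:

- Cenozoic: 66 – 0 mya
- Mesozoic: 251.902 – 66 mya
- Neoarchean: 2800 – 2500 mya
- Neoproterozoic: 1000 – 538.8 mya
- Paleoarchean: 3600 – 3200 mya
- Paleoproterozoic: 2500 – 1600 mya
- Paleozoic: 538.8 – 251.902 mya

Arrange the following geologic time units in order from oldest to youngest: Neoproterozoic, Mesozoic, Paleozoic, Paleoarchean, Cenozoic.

Sorting by start age (descending Ma, since larger Ma = older): Paleoarchean start 3600, Neoproterozoic start 1000, Paleozoic start 538.8, Mesozoic start 251.902, Cenozoic start 66.

Paleoarchean, Neoproterozoic, Paleozoic, Mesozoic, Cenozoic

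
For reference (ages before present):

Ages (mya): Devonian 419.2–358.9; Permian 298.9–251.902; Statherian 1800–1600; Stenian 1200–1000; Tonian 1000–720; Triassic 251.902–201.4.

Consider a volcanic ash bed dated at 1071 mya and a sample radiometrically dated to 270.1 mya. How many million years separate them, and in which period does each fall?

Elapsed time: 1071 − 270.1 = 800.9 Myr.
1071 Ma lies within 1200–1000 Ma: Stenian.
270.1 Ma lies within 298.9–251.902 Ma: Permian.

800.9 million years apart; the first in the Stenian, the second in the Permian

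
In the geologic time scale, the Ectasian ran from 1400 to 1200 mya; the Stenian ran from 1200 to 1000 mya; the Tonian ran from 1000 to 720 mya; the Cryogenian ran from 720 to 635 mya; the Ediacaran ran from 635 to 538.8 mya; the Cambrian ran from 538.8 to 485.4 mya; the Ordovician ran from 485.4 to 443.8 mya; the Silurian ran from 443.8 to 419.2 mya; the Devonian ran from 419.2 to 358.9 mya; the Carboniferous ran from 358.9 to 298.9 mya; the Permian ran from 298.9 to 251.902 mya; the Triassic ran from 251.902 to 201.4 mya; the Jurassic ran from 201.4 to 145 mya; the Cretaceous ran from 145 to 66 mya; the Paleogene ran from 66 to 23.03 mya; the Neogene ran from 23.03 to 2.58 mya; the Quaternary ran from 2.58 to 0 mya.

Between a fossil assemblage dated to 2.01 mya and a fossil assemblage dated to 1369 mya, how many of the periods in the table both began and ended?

15

1369 Ma sits inside the Ectasian (1400–1200) and 2.01 Ma inside the Quaternary (2.58–0); neither of those is wholly between the two dates.
The listed periods lying completely between them are Stenian, Tonian, Cryogenian, Ediacaran, Cambrian, Ordovician, Silurian, Devonian, Carboniferous, Permian, Triassic, Jurassic, Cretaceous, Paleogene, Neogene — 15 in all.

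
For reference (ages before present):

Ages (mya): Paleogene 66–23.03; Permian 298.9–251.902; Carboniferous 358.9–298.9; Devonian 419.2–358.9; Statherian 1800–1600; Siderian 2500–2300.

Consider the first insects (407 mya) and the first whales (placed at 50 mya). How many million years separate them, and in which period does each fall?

357 million years apart; the first in the Devonian, the second in the Paleogene

Elapsed time: 407 − 50 = 357 Myr.
407 Ma lies within 419.2–358.9 Ma: Devonian.
50 Ma lies within 66–23.03 Ma: Paleogene.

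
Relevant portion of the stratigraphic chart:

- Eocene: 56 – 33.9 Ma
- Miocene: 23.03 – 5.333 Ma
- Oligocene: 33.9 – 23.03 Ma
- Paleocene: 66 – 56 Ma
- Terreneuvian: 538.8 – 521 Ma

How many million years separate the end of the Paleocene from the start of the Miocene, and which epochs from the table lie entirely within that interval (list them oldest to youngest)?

32.97 million years; Eocene, Oligocene

End of Paleocene = 56 Ma; start of Miocene = 23.03 Ma.
Gap = 56 − 23.03 = 32.97 Myr.
Epochs wholly inside 56–23.03 Ma: Eocene (56–33.9), Oligocene (33.9–23.03).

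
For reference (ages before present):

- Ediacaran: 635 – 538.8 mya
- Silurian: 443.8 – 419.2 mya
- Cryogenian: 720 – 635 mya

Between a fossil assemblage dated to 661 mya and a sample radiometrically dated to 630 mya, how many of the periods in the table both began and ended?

0

The older date is 661 Ma and the younger is 630 Ma.
No period both begins after 661 Ma and ends before 630 Ma, so the count is 0.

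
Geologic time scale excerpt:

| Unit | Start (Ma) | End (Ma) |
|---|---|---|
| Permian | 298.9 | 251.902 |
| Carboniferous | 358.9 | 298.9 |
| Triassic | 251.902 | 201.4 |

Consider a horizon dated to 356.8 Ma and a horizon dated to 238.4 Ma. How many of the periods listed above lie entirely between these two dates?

356.8 Ma sits inside the Carboniferous (358.9–298.9) and 238.4 Ma inside the Triassic (251.902–201.4); neither of those is wholly between the two dates.
The listed periods lying completely between them are Permian — 1 in all.

1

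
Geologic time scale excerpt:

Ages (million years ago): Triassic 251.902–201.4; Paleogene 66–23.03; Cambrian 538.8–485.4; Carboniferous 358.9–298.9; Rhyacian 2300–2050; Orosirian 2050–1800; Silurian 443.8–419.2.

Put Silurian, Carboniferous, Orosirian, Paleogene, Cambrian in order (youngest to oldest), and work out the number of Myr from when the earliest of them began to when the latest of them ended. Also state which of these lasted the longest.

Start ages (Ma): Orosirian 2050, Cambrian 538.8, Silurian 443.8, Carboniferous 358.9, Paleogene 66.
Ordered youngest to oldest: Paleogene, Carboniferous, Silurian, Cambrian, Orosirian.
Span = 2050 − 23.03 = 2026.97 Myr.
Durations: Cambrian 53.4, Carboniferous 60, Silurian 24.6, Paleogene 42.97, Orosirian 250 → longest is Orosirian (250 Myr).

Paleogene, Carboniferous, Silurian, Cambrian, Orosirian; total span 2026.97 Myr; longest is Orosirian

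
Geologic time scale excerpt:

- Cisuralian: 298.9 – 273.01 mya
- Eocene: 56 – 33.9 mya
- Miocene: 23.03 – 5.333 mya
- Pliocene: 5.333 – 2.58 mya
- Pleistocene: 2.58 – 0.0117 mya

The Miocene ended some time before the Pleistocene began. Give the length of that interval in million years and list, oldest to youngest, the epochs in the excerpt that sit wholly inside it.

The Miocene closes at 5.333 Ma and the Pleistocene opens at 2.58 Ma, so the interval is 5.333 − 2.58 = 2.753 Myr.
An epoch fits inside if it starts at or after 5.333 Ma and ends at or before 2.58 Ma; oldest first that gives Pliocene.

2.753 million years; Pliocene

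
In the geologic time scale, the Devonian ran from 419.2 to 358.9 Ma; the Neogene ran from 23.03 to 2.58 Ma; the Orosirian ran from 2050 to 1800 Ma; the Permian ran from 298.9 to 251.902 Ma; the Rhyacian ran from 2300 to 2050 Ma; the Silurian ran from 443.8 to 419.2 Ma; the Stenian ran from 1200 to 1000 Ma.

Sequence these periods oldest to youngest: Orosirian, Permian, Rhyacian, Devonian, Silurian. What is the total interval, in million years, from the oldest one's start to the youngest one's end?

From the excerpt: Orosirian 2050–1800; Permian 298.9–251.902; Rhyacian 2300–2050; Devonian 419.2–358.9; Silurian 443.8–419.2 (Ma).
Larger Ma is earlier, so the oldest is Rhyacian and the youngest is Permian; oldest to youngest: Rhyacian, Orosirian, Silurian, Devonian, Permian.
Oldest start 2300 minus youngest end 251.902 gives 2048.098 Myr overall.

Rhyacian, Orosirian, Silurian, Devonian, Permian; total span 2048.098 Myr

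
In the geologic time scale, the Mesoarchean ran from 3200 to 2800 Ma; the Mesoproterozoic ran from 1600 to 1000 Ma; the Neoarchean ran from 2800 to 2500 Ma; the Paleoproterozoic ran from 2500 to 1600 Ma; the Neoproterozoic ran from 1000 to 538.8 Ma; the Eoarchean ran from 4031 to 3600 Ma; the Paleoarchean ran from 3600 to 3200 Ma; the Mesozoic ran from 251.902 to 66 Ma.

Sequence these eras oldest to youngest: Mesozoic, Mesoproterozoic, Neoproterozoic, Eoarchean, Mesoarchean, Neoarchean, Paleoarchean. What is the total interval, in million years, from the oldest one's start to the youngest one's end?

Start ages (Ma): Eoarchean 4031, Paleoarchean 3600, Mesoarchean 3200, Neoarchean 2800, Mesoproterozoic 1600, Neoproterozoic 1000, Mesozoic 251.902.
Ordered oldest to youngest: Eoarchean, Paleoarchean, Mesoarchean, Neoarchean, Mesoproterozoic, Neoproterozoic, Mesozoic.
Span = 4031 − 66 = 3965 Myr.

Eoarchean → Paleoarchean → Mesoarchean → Neoarchean → Mesoproterozoic → Neoproterozoic → Mesozoic; total span 3965 Myr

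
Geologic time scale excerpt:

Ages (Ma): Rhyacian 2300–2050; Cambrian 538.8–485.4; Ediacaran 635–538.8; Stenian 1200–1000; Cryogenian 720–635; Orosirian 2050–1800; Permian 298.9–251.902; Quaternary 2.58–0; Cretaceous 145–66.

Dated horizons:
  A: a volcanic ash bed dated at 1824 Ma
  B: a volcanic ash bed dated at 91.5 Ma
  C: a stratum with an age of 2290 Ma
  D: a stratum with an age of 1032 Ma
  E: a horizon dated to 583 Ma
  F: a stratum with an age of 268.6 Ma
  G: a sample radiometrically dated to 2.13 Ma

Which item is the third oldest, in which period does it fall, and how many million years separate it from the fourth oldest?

D, in the Stenian; 449 million years to E

Sorted oldest-first by Ma: C (2290), A (1824), D (1032), E (583), F (268.6), B (91.5), G (2.13).
The third oldest is D at 1032 Ma, which lies in 1200–1000 Ma: the Stenian.
The fourth oldest is E at 583 Ma; separation = |1032 − 583| = 449 Myr.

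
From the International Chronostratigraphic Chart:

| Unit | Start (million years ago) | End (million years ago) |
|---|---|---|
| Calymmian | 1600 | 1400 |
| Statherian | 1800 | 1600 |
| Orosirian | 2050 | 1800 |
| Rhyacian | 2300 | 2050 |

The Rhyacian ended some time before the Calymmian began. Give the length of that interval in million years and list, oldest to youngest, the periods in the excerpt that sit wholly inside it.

450 million years; Orosirian, Statherian

End of Rhyacian = 2050 Ma; start of Calymmian = 1600 Ma.
Gap = 2050 − 1600 = 450 Myr.
Periods wholly inside 2050–1600 Ma: Orosirian (2050–1800), Statherian (1800–1600).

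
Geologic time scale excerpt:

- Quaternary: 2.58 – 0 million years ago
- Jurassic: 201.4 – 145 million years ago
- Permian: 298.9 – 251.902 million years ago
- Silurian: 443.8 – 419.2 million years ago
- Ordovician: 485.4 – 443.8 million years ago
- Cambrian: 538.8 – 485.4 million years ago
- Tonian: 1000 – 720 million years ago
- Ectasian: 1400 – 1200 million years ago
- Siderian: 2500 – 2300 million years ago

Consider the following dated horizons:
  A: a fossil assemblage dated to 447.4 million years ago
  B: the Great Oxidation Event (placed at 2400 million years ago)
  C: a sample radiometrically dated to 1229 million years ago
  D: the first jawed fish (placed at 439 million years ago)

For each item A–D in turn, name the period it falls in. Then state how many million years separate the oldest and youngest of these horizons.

A — Ordovician; B — Siderian; C — Ectasian; D — Silurian; span 1961 million years

Match each age against the start–end ranges in the excerpt: A = 447.4 Ma → Ordovician (485.4–443.8); B = 2400 Ma → Siderian (2500–2300); C = 1229 Ma → Ectasian (1400–1200); D = 439 Ma → Silurian (443.8–419.2).
The largest age is 2400 Ma and the smallest is 439 Ma; their difference is 1961 Myr.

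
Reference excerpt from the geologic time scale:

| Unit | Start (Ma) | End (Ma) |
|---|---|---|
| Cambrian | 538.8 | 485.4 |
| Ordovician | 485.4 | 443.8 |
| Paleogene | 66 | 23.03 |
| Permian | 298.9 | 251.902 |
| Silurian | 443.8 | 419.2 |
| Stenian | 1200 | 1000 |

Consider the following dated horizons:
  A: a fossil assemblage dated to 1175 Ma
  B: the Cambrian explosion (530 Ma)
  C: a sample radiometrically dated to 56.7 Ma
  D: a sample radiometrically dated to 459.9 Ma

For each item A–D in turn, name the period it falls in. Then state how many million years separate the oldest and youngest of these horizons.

A — Stenian; B — Cambrian; C — Paleogene; D — Ordovician; span 1118.3 million years

Match each age against the start–end ranges in the excerpt: A = 1175 Ma → Stenian (1200–1000); B = 530 Ma → Cambrian (538.8–485.4); C = 56.7 Ma → Paleogene (66–23.03); D = 459.9 Ma → Ordovician (485.4–443.8).
The largest age is 1175 Ma and the smallest is 56.7 Ma; their difference is 1118.3 Myr.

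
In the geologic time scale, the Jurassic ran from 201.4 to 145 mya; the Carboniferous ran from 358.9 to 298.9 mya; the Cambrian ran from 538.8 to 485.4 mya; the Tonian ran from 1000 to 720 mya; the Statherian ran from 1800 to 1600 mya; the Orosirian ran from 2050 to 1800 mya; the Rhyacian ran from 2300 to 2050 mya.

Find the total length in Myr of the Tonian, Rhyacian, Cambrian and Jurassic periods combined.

639.8 million years

Duration is start − end for each: (1000 − 720) + (2300 − 2050) + (538.8 − 485.4) + (201.4 − 145).
That is 280 + 250 + 53.4 + 56.4, which totals 639.8 million years.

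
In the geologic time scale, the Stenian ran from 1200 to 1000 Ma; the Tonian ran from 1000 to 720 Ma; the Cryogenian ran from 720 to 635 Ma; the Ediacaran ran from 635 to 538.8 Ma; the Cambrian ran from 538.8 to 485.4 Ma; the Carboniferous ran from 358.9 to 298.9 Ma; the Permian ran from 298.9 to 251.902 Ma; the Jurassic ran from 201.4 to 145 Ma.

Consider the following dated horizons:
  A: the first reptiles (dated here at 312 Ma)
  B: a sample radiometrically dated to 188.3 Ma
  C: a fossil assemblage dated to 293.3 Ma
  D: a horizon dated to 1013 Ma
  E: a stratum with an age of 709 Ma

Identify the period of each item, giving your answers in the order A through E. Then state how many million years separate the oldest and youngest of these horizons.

Match each age against the start–end ranges in the excerpt: A = 312 Ma → Carboniferous (358.9–298.9); B = 188.3 Ma → Jurassic (201.4–145); C = 293.3 Ma → Permian (298.9–251.902); D = 1013 Ma → Stenian (1200–1000); E = 709 Ma → Cryogenian (720–635).
The largest age is 1013 Ma and the smallest is 188.3 Ma; their difference is 824.7 Myr.

A — Carboniferous; B — Jurassic; C — Permian; D — Stenian; E — Cryogenian; span 824.7 million years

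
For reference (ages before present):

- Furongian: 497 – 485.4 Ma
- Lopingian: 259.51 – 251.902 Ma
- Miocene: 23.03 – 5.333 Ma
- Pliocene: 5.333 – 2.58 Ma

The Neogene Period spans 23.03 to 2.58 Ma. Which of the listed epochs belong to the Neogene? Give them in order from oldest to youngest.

Epochs with both bounds inside 23.03–2.58 Ma: Miocene (23.03–5.333), Pliocene (5.333–2.58).

Miocene, Pliocene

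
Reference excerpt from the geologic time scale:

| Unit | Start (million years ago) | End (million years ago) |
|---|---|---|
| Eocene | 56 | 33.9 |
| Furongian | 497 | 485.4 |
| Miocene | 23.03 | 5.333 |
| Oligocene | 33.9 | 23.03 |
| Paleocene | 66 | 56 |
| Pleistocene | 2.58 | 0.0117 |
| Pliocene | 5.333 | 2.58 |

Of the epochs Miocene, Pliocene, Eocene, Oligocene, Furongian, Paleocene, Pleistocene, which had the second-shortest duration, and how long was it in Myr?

Pliocene, 2.753 million years

Start − end for each: Miocene 23.03 − 5.333 = 17.697; Pliocene 5.333 − 2.58 = 2.753; Eocene 56 − 33.9 = 22.1; Oligocene 33.9 − 23.03 = 10.87; Furongian 497 − 485.4 = 11.6; Paleocene 66 − 56 = 10; Pleistocene 2.58 − 0.0117 = 2.5683.
Ranking these from shortest: Pleistocene < Pliocene < Paleocene < Oligocene < Furongian < Miocene < Eocene.
Position 2 in that ranking is Pliocene, which lasted 2.753 Myr.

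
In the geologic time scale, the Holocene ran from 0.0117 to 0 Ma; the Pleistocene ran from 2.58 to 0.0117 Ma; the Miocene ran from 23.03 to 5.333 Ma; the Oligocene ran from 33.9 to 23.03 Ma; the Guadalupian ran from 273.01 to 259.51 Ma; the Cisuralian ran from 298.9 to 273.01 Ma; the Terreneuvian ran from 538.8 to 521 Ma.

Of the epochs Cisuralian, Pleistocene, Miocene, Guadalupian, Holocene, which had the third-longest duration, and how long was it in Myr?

Guadalupian, 13.5 million years

Durations: Cisuralian 25.89; Pleistocene 2.5683; Miocene 17.697; Guadalupian 13.5; Holocene 0.0117 Myr.
Sorted longest-first: Cisuralian (25.89), Miocene (17.697), Guadalupian (13.5), Pleistocene (2.5683), Holocene (0.0117).
The third longest is Guadalupian at 13.5 Myr.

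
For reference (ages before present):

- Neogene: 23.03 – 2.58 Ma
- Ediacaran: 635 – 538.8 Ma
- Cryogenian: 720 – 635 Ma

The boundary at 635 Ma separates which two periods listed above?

Cryogenian and Ediacaran

The Cryogenian ends at 635 Ma and the Ediacaran begins at 635 Ma, so they share that boundary.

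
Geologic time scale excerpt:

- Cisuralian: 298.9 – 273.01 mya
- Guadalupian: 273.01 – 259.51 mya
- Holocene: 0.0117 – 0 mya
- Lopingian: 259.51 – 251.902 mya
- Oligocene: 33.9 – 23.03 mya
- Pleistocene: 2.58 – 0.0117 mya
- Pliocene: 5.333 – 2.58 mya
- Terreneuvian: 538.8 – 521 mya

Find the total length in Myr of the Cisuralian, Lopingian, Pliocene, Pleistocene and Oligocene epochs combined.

Each duration: Cisuralian = 25.89; Lopingian = 7.608; Pliocene = 2.753; Pleistocene = 2.5683; Oligocene = 10.87.
Sum: 25.89 + 7.608 + 2.753 + 2.5683 + 10.87 = 49.6893 Myr.

49.6893 million years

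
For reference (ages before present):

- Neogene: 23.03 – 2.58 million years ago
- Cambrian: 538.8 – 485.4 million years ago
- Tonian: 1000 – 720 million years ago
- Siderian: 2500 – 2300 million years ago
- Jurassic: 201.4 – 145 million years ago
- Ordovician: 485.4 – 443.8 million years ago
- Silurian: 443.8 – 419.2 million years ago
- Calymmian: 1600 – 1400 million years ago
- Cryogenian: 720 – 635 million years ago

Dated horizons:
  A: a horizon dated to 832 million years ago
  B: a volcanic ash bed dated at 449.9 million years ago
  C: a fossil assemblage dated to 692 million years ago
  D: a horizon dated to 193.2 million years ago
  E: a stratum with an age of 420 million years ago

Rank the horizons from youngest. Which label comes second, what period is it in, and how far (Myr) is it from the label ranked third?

E, in the Silurian; 29.9 million years to B

Sorted youngest-first by Ma: D (193.2), E (420), B (449.9), C (692), A (832).
The second youngest is E at 420 Ma, which lies in 443.8–419.2 Ma: the Silurian.
The third youngest is B at 449.9 Ma; separation = |420 − 449.9| = 29.9 Myr.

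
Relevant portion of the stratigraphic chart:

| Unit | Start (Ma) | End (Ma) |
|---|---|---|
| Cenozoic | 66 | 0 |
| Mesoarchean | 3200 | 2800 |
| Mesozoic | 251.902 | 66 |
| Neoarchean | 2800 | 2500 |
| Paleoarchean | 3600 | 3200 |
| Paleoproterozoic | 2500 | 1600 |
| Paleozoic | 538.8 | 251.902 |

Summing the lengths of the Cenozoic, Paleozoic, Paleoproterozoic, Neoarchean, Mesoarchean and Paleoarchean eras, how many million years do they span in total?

Each duration: Cenozoic = 66; Paleozoic = 286.898; Paleoproterozoic = 900; Neoarchean = 300; Mesoarchean = 400; Paleoarchean = 400.
Sum: 66 + 286.898 + 900 + 300 + 400 + 400 = 2352.898 Myr.

2352.898 million years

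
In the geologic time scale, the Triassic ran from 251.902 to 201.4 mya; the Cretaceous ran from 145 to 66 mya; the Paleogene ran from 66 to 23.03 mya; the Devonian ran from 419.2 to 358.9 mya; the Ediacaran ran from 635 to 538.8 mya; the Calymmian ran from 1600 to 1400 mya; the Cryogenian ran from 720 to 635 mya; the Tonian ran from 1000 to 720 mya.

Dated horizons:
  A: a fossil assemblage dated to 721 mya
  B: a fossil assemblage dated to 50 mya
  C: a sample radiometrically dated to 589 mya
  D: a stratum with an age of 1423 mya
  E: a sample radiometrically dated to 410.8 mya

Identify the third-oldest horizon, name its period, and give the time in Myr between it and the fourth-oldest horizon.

C, in the Ediacaran; 178.2 million years to E

Sorted oldest-first by Ma: D (1423), A (721), C (589), E (410.8), B (50).
The third oldest is C at 589 Ma, which lies in 635–538.8 Ma: the Ediacaran.
The fourth oldest is E at 410.8 Ma; separation = |589 − 410.8| = 178.2 Myr.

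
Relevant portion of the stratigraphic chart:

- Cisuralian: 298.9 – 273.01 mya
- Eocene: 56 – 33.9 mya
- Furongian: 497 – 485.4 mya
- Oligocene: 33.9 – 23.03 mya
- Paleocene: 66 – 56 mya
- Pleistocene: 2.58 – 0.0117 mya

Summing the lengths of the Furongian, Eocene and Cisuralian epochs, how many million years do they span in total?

Each duration: Furongian = 11.6; Eocene = 22.1; Cisuralian = 25.89.
Sum: 11.6 + 22.1 + 25.89 = 59.59 Myr.

59.59 million years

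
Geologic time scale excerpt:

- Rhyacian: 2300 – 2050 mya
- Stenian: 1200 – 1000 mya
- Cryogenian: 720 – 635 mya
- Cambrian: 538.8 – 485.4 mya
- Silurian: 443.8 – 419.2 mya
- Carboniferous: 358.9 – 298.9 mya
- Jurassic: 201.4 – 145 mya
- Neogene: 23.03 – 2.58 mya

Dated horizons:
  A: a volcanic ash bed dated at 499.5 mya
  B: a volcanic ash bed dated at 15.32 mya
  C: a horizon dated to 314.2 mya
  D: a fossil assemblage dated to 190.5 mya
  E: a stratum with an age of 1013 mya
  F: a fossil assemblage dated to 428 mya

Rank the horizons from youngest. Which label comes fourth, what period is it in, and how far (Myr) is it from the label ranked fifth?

F, in the Silurian; 71.5 million years to A

Smaller Ma means younger, so youngest first: B 15.32 < D 190.5 < C 314.2 < F 428 < A 499.5 < E 1013.
Counting 4 along gives F (428 Ma); the excerpt puts that inside the Silurian, 443.8–419.2 Ma.
Next in line is A (499.5 Ma), and 499.5 − 428 = 71.5 Myr.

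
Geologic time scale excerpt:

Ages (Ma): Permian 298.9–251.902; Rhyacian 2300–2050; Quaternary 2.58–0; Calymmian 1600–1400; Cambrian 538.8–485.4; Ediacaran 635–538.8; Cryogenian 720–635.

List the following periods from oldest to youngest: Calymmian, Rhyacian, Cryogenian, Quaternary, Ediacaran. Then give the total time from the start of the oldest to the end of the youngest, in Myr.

From the excerpt: Calymmian 1600–1400; Rhyacian 2300–2050; Cryogenian 720–635; Quaternary 2.58–0; Ediacaran 635–538.8 (Ma).
Larger Ma is earlier, so the oldest is Rhyacian and the youngest is Quaternary; oldest to youngest: Rhyacian, Calymmian, Cryogenian, Ediacaran, Quaternary.
Oldest start 2300 minus youngest end 0 gives 2300 Myr overall.

Rhyacian → Calymmian → Cryogenian → Ediacaran → Quaternary; total span 2300 Myr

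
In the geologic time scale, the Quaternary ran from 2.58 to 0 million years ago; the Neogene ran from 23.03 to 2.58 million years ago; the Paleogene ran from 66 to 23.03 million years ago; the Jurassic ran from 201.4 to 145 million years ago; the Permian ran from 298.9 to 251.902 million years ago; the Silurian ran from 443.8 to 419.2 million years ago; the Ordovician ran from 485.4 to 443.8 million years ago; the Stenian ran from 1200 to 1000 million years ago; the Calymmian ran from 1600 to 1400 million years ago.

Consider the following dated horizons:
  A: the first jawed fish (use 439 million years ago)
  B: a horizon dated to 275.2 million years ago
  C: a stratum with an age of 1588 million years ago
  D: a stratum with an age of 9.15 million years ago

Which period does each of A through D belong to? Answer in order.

A: 439 Ma lies in 443.8–419.2 Ma, so Silurian.
B: 275.2 Ma lies in 298.9–251.902 Ma, so Permian.
C: 1588 Ma lies in 1600–1400 Ma, so Calymmian.
D: 9.15 Ma lies in 23.03–2.58 Ma, so Neogene.

A — Silurian; B — Permian; C — Calymmian; D — Neogene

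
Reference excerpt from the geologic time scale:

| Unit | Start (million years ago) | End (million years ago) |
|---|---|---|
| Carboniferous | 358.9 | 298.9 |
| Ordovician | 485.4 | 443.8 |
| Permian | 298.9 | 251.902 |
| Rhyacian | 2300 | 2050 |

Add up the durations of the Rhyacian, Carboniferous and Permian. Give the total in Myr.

Each duration: Rhyacian = 250; Carboniferous = 60; Permian = 46.998.
Sum: 250 + 60 + 46.998 = 356.998 Myr.

356.998 million years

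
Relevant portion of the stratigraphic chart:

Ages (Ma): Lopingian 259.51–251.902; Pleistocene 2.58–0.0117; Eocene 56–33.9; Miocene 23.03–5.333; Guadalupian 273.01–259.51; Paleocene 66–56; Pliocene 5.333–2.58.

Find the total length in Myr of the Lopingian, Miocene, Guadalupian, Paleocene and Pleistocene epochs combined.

Duration is start − end for each: (259.51 − 251.902) + (23.03 − 5.333) + (273.01 − 259.51) + (66 − 56) + (2.58 − 0.0117).
That is 7.608 + 17.697 + 13.5 + 10 + 2.5683, which totals 51.3733 million years.

51.3733 million years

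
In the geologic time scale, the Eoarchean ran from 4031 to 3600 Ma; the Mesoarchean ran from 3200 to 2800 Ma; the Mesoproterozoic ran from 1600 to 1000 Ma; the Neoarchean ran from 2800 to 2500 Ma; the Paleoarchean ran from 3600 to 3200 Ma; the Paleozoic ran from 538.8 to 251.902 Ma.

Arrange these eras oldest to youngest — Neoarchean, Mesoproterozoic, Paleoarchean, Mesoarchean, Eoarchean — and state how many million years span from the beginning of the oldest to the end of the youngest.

Eoarchean, Paleoarchean, Mesoarchean, Neoarchean, Mesoproterozoic; total span 3031 Myr

Start ages (Ma): Eoarchean 4031, Paleoarchean 3600, Mesoarchean 3200, Neoarchean 2800, Mesoproterozoic 1600.
Ordered oldest to youngest: Eoarchean, Paleoarchean, Mesoarchean, Neoarchean, Mesoproterozoic.
Span = 4031 − 1000 = 3031 Myr.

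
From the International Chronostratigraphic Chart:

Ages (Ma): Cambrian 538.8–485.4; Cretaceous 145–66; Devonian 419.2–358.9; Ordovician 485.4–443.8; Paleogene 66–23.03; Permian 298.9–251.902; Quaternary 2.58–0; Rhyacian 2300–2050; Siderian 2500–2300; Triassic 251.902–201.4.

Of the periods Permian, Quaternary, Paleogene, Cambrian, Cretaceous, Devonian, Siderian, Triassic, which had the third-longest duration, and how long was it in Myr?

Devonian, 60.3 million years

Durations: Permian 46.998; Quaternary 2.58; Paleogene 42.97; Cambrian 53.4; Cretaceous 79; Devonian 60.3; Siderian 200; Triassic 50.502 Myr.
Sorted longest-first: Siderian (200), Cretaceous (79), Devonian (60.3), Cambrian (53.4), Triassic (50.502), Permian (46.998), Paleogene (42.97), Quaternary (2.58).
The third longest is Devonian at 60.3 Myr.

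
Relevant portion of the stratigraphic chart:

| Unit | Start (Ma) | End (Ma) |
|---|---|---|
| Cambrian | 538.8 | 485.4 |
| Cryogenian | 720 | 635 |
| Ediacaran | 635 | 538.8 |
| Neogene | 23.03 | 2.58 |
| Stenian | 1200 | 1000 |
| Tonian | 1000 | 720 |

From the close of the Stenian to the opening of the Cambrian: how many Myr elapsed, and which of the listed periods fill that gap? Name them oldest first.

461.2 million years; Tonian, Cryogenian, Ediacaran

End of Stenian = 1000 Ma; start of Cambrian = 538.8 Ma.
Gap = 1000 − 538.8 = 461.2 Myr.
Periods wholly inside 1000–538.8 Ma: Tonian (1000–720), Cryogenian (720–635), Ediacaran (635–538.8).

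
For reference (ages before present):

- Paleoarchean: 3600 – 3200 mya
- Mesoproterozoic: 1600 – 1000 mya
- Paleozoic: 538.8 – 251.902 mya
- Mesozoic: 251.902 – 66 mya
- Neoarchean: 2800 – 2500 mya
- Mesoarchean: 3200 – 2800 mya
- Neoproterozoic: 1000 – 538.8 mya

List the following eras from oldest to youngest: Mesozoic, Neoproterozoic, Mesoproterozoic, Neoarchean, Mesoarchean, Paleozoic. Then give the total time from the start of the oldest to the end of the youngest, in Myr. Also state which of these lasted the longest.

From the excerpt: Mesozoic 251.902–66; Neoproterozoic 1000–538.8; Mesoproterozoic 1600–1000; Neoarchean 2800–2500; Mesoarchean 3200–2800; Paleozoic 538.8–251.902 (Ma).
Larger Ma is earlier, so the oldest is Mesoarchean and the youngest is Mesozoic; oldest to youngest: Mesoarchean, Neoarchean, Mesoproterozoic, Neoproterozoic, Paleozoic, Mesozoic.
Oldest start 3200 minus youngest end 66 gives 3134 Myr overall.
Individual lengths (start − end): Mesozoic 185.902; Mesoarchean 400; Paleozoic 286.898; Neoarchean 300; Mesoproterozoic 600; Neoproterozoic 461.2. The largest is Mesoproterozoic at 600 Myr.

Mesoarchean → Neoarchean → Mesoproterozoic → Neoproterozoic → Paleozoic → Mesozoic; total span 3134 Myr; longest is Mesoproterozoic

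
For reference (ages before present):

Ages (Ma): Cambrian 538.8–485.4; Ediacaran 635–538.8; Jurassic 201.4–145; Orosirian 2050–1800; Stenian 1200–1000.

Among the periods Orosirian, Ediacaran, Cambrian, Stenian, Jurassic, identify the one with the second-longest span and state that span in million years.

Stenian, 200 million years

Durations: Orosirian 250; Ediacaran 96.2; Cambrian 53.4; Stenian 200; Jurassic 56.4 Myr.
Sorted longest-first: Orosirian (250), Stenian (200), Ediacaran (96.2), Jurassic (56.4), Cambrian (53.4).
The second longest is Stenian at 200 Myr.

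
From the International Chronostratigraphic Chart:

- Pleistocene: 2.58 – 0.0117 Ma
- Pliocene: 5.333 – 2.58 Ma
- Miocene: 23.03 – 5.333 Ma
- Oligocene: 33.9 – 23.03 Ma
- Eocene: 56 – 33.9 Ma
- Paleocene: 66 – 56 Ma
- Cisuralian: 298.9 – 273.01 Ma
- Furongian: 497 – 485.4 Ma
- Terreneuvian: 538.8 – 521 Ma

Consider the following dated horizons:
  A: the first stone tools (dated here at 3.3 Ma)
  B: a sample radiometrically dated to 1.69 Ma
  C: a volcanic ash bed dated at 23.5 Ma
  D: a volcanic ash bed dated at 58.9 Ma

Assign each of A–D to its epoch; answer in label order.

A — Pliocene; B — Pleistocene; C — Oligocene; D — Paleocene

Match each age against the start–end ranges in the excerpt: A = 3.3 Ma → Pliocene (5.333–2.58); B = 1.69 Ma → Pleistocene (2.58–0.0117); C = 23.5 Ma → Oligocene (33.9–23.03); D = 58.9 Ma → Paleocene (66–56).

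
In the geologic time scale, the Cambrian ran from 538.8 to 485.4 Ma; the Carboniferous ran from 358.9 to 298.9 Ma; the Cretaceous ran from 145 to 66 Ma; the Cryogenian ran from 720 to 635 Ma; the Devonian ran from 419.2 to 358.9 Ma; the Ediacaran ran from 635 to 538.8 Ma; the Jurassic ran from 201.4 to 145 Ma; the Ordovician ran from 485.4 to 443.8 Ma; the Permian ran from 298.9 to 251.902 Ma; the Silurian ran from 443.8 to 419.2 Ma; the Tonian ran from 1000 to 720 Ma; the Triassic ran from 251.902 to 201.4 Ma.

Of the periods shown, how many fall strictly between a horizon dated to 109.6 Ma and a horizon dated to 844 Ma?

10

The older date is 844 Ma and the younger is 109.6 Ma.
Periods with start < 844 and end > 109.6 Ma: Cryogenian (720–635), Ediacaran (635–538.8), Cambrian (538.8–485.4), Ordovician (485.4–443.8), Silurian (443.8–419.2), Devonian (419.2–358.9), Carboniferous (358.9–298.9), Permian (298.9–251.902), Triassic (251.902–201.4), Jurassic (201.4–145).
That is 10 complete periods.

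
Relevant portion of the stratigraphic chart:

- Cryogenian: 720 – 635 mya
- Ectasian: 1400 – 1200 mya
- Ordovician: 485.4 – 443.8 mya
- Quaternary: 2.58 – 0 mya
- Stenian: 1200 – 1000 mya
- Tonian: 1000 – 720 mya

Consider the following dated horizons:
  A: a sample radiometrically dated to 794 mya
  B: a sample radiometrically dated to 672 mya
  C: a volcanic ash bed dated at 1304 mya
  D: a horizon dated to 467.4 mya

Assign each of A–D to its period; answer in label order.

A — Tonian; B — Cryogenian; C — Ectasian; D — Ordovician

A: 794 Ma lies in 1000–720 Ma, so Tonian.
B: 672 Ma lies in 720–635 Ma, so Cryogenian.
C: 1304 Ma lies in 1400–1200 Ma, so Ectasian.
D: 467.4 Ma lies in 485.4–443.8 Ma, so Ordovician.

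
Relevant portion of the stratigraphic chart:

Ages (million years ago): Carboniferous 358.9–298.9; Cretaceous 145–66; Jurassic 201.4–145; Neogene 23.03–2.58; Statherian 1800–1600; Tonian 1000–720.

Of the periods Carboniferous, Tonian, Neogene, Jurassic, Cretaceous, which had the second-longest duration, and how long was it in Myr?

Cretaceous, 79 million years

Start − end for each: Carboniferous 358.9 − 298.9 = 60; Tonian 1000 − 720 = 280; Neogene 23.03 − 2.58 = 20.45; Jurassic 201.4 − 145 = 56.4; Cretaceous 145 − 66 = 79.
Ranking these from longest: Tonian > Cretaceous > Carboniferous > Jurassic > Neogene.
Position 2 in that ranking is Cretaceous, which lasted 79 Myr.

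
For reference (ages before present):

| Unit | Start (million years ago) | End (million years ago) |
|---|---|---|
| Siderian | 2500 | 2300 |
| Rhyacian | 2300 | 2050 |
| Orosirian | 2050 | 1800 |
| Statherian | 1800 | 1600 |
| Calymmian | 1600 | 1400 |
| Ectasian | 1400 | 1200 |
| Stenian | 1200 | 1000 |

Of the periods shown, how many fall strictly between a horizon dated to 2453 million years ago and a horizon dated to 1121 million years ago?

5

2453 Ma sits inside the Siderian (2500–2300) and 1121 Ma inside the Stenian (1200–1000); neither of those is wholly between the two dates.
The listed periods lying completely between them are Rhyacian, Orosirian, Statherian, Calymmian, Ectasian — 5 in all.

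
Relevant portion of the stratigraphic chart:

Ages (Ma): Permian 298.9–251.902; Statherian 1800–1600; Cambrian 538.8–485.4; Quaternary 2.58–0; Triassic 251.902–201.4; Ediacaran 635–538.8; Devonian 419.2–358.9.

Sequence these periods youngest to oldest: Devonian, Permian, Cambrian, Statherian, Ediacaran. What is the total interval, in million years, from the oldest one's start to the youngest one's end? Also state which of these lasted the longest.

From the excerpt: Devonian 419.2–358.9; Permian 298.9–251.902; Cambrian 538.8–485.4; Statherian 1800–1600; Ediacaran 635–538.8 (Ma).
Larger Ma is earlier, so the oldest is Statherian and the youngest is Permian; youngest to oldest: Permian, Devonian, Cambrian, Ediacaran, Statherian.
Oldest start 1800 minus youngest end 251.902 gives 1548.098 Myr overall.
Individual lengths (start − end): Ediacaran 96.2; Permian 46.998; Statherian 200; Devonian 60.3; Cambrian 53.4. The largest is Statherian at 200 Myr.

Permian → Devonian → Cambrian → Ediacaran → Statherian; total span 1548.098 Myr; longest is Statherian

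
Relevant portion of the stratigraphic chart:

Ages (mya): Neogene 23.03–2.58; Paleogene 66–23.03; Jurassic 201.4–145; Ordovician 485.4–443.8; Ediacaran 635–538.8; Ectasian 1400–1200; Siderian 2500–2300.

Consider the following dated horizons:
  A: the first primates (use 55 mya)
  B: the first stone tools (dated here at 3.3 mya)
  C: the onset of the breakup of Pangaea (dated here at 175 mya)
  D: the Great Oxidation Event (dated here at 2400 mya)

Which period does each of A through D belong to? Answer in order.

Match each age against the start–end ranges in the excerpt: A = 55 Ma → Paleogene (66–23.03); B = 3.3 Ma → Neogene (23.03–2.58); C = 175 Ma → Jurassic (201.4–145); D = 2400 Ma → Siderian (2500–2300).

A — Paleogene; B — Neogene; C — Jurassic; D — Siderian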